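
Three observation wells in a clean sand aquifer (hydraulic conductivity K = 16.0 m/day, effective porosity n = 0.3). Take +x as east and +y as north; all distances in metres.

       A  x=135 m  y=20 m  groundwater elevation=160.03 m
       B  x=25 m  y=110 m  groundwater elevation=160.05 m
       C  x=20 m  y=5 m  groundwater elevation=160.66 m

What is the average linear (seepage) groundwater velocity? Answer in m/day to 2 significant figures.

0.39 m/day

Taking A as reference: B−A = (-110, 90, +0.02); C−A = (-115, -15, +0.63).
Solve a·Δx + b·Δy = Δh: det = (-110)·(-15) − (-115)·90 = 12000.
∂h/∂x = [(+0.02)·(-15) − (+0.63)·90] / 12000 = -0.004750
∂h/∂y = [(-110)·(+0.63) − (-115)·(+0.02)] / 12000 = -0.005583
|∇h| = √(-0.004750² + -0.005583²) = 0.00733
Seepage velocity v = K·i/n = 16.0 × 0.00733 / 0.3 = 0.3909 m/day.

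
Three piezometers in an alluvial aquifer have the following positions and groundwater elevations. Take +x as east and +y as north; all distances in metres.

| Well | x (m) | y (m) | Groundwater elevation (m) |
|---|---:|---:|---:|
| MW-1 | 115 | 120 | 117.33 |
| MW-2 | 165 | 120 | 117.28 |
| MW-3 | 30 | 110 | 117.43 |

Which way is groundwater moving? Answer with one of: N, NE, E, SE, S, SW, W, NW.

Differences from MW-1: to MW-2 (Δx, Δy, Δh) = (50, 0, -0.05); to MW-3 = (-85, -10, +0.10).
Determinant of the coordinate differences = 50·(-10) − (-85)·0 = -500.
∂h/∂x = [(-0.05)·(-10) − (+0.10)·0] / -500 = -0.0010000
∂h/∂y = [50·(+0.10) − (-85)·(-0.05)] / -500 = -0.001500
Flow = −∇h = (+0.0010000 east, +0.001500 north), which points northeast.

NE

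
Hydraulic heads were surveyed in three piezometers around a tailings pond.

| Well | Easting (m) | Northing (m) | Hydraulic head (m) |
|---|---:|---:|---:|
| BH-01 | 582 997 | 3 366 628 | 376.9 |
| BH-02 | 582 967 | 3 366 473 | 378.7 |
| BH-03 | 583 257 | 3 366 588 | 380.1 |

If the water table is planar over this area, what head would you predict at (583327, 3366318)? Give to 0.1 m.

Taking BH-01 as reference: BH-02−BH-01 = (-30, -155, +1.8); BH-03−BH-01 = (260, -40, +3.2).
Determinant of the coordinate differences = (-30)·(-40) − 260·(-155) = 41500.
∂h/∂x = [(+1.8)·(-40) − (+3.2)·(-155)] / 41500 = +0.01022
∂h/∂y = [(-30)·(+3.2) − 260·(+1.8)] / 41500 = -0.01359
h(583327, 3366318) = 376.9 + (+0.01022)·(330) + (-0.01359)·(-310) = 376.9 +3.372 +4.213 = 384.485 m.

384.5 m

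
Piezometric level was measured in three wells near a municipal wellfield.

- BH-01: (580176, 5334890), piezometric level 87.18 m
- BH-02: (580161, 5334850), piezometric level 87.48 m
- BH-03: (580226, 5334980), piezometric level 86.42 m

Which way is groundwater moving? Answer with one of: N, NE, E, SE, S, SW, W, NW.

NE

With h = a·x + b·y + c and BH-01 as origin, the differences give:
  (-15)·a + (-40)·b = +0.30
  50·a + 90·b = -0.76
Eliminate b (×90 and ×(-40), subtract): 650·a = -3.400 → a = ∂h/∂x = -0.005231
Back-substitute: b = ∂h/∂y = -0.005538.
Flow = −∇h = (+0.005231 east, +0.005538 north), which points northeast.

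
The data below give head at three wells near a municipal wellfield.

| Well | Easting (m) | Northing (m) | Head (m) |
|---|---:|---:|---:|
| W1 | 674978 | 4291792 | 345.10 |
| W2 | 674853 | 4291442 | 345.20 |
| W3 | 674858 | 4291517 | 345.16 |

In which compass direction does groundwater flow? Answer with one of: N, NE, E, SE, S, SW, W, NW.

With h = a·x + b·y + c and W1 as origin, the differences give:
  (-125)·a + (-350)·b = +0.10
  (-120)·a + (-275)·b = +0.06
Eliminate b (×(-275) and ×(-350), subtract): -7625·a = -6.500 → a = ∂h/∂x = +0.0008525
Back-substitute: b = ∂h/∂y = -0.0005902.
Flow = −∇h = (-0.0008525 east, +0.0005902 north), which points northwest.

NW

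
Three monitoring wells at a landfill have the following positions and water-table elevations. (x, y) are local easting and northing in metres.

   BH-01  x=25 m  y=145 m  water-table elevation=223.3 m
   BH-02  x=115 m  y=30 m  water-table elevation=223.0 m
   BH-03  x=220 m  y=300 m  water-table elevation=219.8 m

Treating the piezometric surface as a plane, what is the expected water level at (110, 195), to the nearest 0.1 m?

221.9 m

Taking BH-01 as reference: BH-02−BH-01 = (90, -115, -0.3); BH-03−BH-01 = (195, 155, -3.5).
Solve a·Δx + b·Δy = Δh: det = 90·155 − 195·(-115) = 36375.
∂h/∂x = [(-0.3)·155 − (-3.5)·(-115)] / 36375 = -0.01234
∂h/∂y = [90·(-3.5) − 195·(-0.3)] / 36375 = -0.007052
h(110, 195) = 223.3 + (-0.01234)·(85) + (-0.007052)·(50) = 223.3 -1.049 -0.353 = 221.898 m.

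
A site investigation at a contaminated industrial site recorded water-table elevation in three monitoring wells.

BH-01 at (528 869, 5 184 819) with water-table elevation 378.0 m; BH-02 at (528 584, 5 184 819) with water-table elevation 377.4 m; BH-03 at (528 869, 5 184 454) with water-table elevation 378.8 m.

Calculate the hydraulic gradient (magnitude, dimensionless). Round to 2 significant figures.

∂h/∂x = (377.4 − 378.0) / (528584 − 528869) = +0.002105
∂h/∂y = (378.8 − 378.0) / (5184454 − 5184819) = -0.002192
|∇h| = √(0.002105² + -0.002192²) = 0.003039

0.0030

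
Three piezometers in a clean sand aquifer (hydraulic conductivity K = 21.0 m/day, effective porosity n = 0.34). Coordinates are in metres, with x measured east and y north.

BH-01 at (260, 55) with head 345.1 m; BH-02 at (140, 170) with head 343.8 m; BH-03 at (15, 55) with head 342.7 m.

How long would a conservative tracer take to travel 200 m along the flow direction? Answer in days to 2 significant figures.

330 days

Differences from BH-01: to BH-02 (Δx, Δy, Δh) = (-120, 115, -1.3); to BH-03 = (-245, 0, -2.4).
Determinant of the coordinate differences = (-120)·0 − (-245)·115 = 28175.
∂h/∂x = [(-1.3)·0 − (-2.4)·115] / 28175 = +0.009796
∂h/∂y = [(-120)·(-2.4) − (-245)·(-1.3)] / 28175 = -0.001083
|∇h| = √(0.009796² + -0.001083²) = 0.009856
Seepage velocity v = K·i/n = 21.0 × 0.009856 / 0.34 = 0.6088 m/day.
t = 200 / 0.6088 = 328.5 days.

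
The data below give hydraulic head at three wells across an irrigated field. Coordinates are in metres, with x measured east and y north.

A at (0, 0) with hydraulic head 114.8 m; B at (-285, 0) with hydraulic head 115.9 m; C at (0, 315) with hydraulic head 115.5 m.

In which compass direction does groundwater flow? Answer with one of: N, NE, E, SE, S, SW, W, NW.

∂h/∂x = (115.9 − 114.8) / (-285 − 0) = -0.003860
∂h/∂y = (115.5 − 114.8) / (315 − 0) = +0.002222
Flow = −∇h = (+0.003860 east, -0.002222 north), which points southeast.

SE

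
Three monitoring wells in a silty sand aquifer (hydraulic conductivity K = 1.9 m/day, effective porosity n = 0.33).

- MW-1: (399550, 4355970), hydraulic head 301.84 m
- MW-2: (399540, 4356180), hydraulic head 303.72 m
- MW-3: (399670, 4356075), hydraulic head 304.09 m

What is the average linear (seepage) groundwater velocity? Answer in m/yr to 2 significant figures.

30 m/yr

Taking MW-1 as reference: MW-2−MW-1 = (-10, 210, +1.88); MW-3−MW-1 = (120, 105, +2.25).
Determinant of the coordinate differences = (-10)·105 − 120·210 = -26250.
∂h/∂x = [(+1.88)·105 − (+2.25)·210] / -26250 = +0.01048
∂h/∂y = [(-10)·(+2.25) − 120·(+1.88)] / -26250 = +0.009451
|∇h| = √(0.01048² + 0.009451²) = 0.01411
Seepage velocity v = K·i/n = 1.9 × 0.01411 / 0.33 = 0.08124 m/day = 29.67 m/yr.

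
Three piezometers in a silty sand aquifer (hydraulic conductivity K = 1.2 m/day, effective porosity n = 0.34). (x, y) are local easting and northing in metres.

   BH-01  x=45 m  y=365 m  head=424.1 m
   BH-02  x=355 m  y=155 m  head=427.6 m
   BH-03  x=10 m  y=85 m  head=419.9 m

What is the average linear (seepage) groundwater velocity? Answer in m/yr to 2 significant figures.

With h = a·x + b·y + c and BH-01 as origin, the differences give:
  310·a + (-210)·b = +3.5
  (-35)·a + (-280)·b = -4.2
Eliminate b (×(-280) and ×(-210), subtract): -94150·a = -1862.00 → a = ∂h/∂x = +0.01978
Back-substitute: b = ∂h/∂y = +0.01253.
|∇h| = √(0.01978² + 0.01253²) = 0.02341
Seepage velocity v = K·i/n = 1.2 × 0.02341 / 0.34 = 0.08262 m/day = 30.18 m/yr.

30 m/yr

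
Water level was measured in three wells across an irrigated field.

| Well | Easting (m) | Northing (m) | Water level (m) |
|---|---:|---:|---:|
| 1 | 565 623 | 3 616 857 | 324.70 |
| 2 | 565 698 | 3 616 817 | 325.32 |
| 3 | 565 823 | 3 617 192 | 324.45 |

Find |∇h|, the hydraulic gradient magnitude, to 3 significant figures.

0.00736

Differences from 1: to 2 (Δx, Δy, Δh) = (75, -40, +0.62); to 3 = (200, 335, -0.25).
Solve a·Δx + b·Δy = Δh: det = 75·335 − 200·(-40) = 33125.
∂h/∂x = [(+0.62)·335 − (-0.25)·(-40)] / 33125 = +0.005968
∂h/∂y = [75·(-0.25) − 200·(+0.62)] / 33125 = -0.004309
|∇h| = √(0.005968² + -0.004309²) = 0.007361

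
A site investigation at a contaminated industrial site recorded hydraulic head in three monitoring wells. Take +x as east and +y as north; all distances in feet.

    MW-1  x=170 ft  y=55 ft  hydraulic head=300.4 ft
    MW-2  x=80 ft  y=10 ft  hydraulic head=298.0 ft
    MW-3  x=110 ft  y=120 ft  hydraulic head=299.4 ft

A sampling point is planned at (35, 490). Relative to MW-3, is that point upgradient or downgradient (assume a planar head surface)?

upgradient

Differences from MW-1: to MW-2 (Δx, Δy, Δh) = (-90, -45, -2.4); to MW-3 = (-60, 65, -1.0).
Determinant of the coordinate differences = (-90)·65 − (-60)·(-45) = -8550.
∂h/∂x = [(-2.4)·65 − (-1.0)·(-45)] / -8550 = +0.02351
∂h/∂y = [(-90)·(-1.0) − (-60)·(-2.4)] / -8550 = +0.006316
Head at (35, 490) = 300.4 + (+0.02351)·(-135) + (+0.006316)·(435) = 299.97 ft.
That is higher than the 299.4 ft at MW-3, so the point is upgradient.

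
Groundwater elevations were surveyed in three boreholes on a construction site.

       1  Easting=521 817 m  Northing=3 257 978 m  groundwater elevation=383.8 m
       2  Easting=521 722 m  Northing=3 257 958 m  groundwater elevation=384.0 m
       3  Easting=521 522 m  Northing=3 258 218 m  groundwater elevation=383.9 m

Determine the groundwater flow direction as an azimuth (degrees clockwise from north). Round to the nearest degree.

With h = a·x + b·y + c and 1 as origin, the differences give:
  (-95)·a + (-20)·b = +0.2
  (-295)·a + 240·b = +0.1
Eliminate b (×240 and ×(-20), subtract): -28700·a = 50.00 → a = ∂h/∂x = -0.001742
Back-substitute: b = ∂h/∂y = -0.001725.
Flow direction (−∇h) has components (+0.001742 E, +0.001725 N).
Azimuth = atan2(E, N) = atan2(+0.001742, +0.001725) = 45.3° ≈ 045°.

045°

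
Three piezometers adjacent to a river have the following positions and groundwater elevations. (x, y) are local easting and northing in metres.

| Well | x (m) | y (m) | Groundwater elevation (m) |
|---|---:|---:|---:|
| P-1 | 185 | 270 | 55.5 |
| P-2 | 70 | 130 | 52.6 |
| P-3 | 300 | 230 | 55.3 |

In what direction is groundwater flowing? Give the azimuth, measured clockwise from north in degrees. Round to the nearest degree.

Differences from P-1: to P-2 (Δx, Δy, Δh) = (-115, -140, -2.9); to P-3 = (115, -40, -0.2).
Determinant of the coordinate differences = (-115)·(-40) − 115·(-140) = 20700.
∂h/∂x = [(-2.9)·(-40) − (-0.2)·(-140)] / 20700 = +0.004251
∂h/∂y = [(-115)·(-0.2) − 115·(-2.9)] / 20700 = +0.01722
Flow direction (−∇h) has components (-0.004251 E, -0.01722 N).
Azimuth = atan2(E, N) = atan2(-0.004251, -0.01722) = 193.9° ≈ 194°.

194°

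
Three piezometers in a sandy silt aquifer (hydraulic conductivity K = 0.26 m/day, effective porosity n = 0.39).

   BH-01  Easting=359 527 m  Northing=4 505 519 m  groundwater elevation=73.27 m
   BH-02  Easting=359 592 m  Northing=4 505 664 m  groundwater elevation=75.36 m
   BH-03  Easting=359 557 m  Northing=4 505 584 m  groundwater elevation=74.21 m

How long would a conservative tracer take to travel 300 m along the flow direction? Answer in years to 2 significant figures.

93 years

Taking BH-01 as reference: BH-02−BH-01 = (65, 145, +2.09); BH-03−BH-01 = (30, 65, +0.94).
Determinant of the coordinate differences = 65·65 − 30·145 = -125.
∂h/∂x = [(+2.09)·65 − (+0.94)·145] / -125 = +0.003600
∂h/∂y = [65·(+0.94) − 30·(+2.09)] / -125 = +0.01280
|∇h| = √(0.003600² + 0.01280²) = 0.0133
Seepage velocity v = K·i/n = 0.26 × 0.0133 / 0.39 = 0.008867 m/day.
t = 300 / 0.008867 = 3.383e+04 days = 92.6 years.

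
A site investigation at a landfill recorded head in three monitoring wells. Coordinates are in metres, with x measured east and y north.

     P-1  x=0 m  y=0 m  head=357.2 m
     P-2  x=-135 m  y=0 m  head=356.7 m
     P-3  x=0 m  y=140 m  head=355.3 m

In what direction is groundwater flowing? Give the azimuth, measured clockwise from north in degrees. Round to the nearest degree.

345°

∂h/∂x = (356.7 − 357.2) / (-135 − 0) = +0.003704
∂h/∂y = (355.3 − 357.2) / (140 − 0) = -0.01357
Flow direction (−∇h) has components (-0.003704 E, +0.01357 N).
Azimuth = atan2(E, N) = atan2(-0.003704, +0.01357) = 344.7° ≈ 345°.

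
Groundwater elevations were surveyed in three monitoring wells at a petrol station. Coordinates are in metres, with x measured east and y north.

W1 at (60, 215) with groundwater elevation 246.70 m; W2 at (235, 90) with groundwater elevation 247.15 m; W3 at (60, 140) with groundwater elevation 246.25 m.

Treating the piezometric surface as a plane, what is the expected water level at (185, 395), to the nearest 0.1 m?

248.6 m

Differences from W1: to W2 (Δx, Δy, Δh) = (175, -125, +0.45); to W3 = (0, -75, -0.45).
Solve a·Δx + b·Δy = Δh: det = 175·(-75) − 0·(-125) = -13125.
∂h/∂x = [(+0.45)·(-75) − (-0.45)·(-125)] / -13125 = +0.006857
∂h/∂y = [175·(-0.45) − 0·(+0.45)] / -13125 = +0.006000
h(185, 395) = 246.70 + (+0.006857)·(125) + (+0.006000)·(180) = 246.70 +0.857 +1.080 = 248.637 m.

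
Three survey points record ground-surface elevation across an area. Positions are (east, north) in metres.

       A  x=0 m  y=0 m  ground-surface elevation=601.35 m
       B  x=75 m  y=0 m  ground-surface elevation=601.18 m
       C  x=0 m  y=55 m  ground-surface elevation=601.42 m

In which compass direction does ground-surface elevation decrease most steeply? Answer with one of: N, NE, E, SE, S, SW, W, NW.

SE

∂z/∂x = (601.18 − 601.35) / (75 − 0) = -0.002267
∂z/∂y = (601.42 − 601.35) / (55 − 0) = +0.001273
Steepest decrease is along −∇f = (+0.002267 E, -0.001273 N) → southeast.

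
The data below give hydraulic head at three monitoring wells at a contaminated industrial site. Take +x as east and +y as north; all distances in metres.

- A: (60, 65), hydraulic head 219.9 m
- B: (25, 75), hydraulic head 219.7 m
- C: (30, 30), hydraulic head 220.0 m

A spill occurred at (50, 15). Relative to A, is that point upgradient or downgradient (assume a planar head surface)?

upgradient

With h = a·x + b·y + c and A as origin, the differences give:
  (-35)·a + 10·b = -0.2
  (-30)·a + (-35)·b = +0.1
Eliminate b (×(-35) and ×10, subtract): 1525·a = 6.00 → a = ∂h/∂x = +0.003934
Back-substitute: b = ∂h/∂y = -0.006230.
Head at (50, 15) = 219.9 + (+0.003934)·(-10) + (-0.006230)·(-50) = 220.17 m.
That is higher than the 219.9 m at A, so the point is upgradient.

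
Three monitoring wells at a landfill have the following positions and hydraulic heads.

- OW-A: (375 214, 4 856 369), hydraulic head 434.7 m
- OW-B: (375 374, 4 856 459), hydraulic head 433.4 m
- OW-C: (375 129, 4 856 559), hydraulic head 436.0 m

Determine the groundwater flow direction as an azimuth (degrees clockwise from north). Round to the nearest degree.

105°

Differences from OW-A: to OW-B (Δx, Δy, Δh) = (160, 90, -1.3); to OW-C = (-85, 190, +1.3).
Determinant of the coordinate differences = 160·190 − (-85)·90 = 38050.
∂h/∂x = [(-1.3)·190 − (+1.3)·90] / 38050 = -0.009566
∂h/∂y = [160·(+1.3) − (-85)·(-1.3)] / 38050 = +0.002562
Flow direction (−∇h) has components (+0.009566 E, -0.002562 N).
Azimuth = atan2(E, N) = atan2(+0.009566, -0.002562) = 105.0° ≈ 105°.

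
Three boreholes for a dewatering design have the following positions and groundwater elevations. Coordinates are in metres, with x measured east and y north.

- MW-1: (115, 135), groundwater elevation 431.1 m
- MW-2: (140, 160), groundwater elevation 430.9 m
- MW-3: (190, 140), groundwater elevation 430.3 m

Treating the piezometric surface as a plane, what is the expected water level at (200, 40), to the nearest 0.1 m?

429.9 m

With h = a·x + b·y + c and MW-1 as origin, the differences give:
  25·a + 25·b = -0.2
  75·a + 5·b = -0.8
Eliminate b (×5 and ×25, subtract): -1750·a = 19.00 → a = ∂h/∂x = -0.01086
Back-substitute: b = ∂h/∂y = +0.002857.
h(200, 40) = 431.1 + (-0.01086)·(85) + (+0.002857)·(-95) = 431.1 -0.923 -0.271 = 429.906 m.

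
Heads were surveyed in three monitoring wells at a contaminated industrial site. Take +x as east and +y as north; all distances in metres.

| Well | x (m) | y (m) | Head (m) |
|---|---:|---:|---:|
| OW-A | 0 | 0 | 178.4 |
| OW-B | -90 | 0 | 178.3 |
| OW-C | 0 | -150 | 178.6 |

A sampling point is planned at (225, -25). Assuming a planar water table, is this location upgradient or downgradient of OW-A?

∂h/∂x = (178.3 − 178.4) / (-90 − 0) = +0.001111
∂h/∂y = (178.6 − 178.4) / (-150 − 0) = -0.001333
Head at (225, -25) = 178.4 + (+0.001111)·(225) + (-0.001333)·(-25) = 178.68 m.
That is higher than the 178.4 m at OW-A, so the point is upgradient.

upgradient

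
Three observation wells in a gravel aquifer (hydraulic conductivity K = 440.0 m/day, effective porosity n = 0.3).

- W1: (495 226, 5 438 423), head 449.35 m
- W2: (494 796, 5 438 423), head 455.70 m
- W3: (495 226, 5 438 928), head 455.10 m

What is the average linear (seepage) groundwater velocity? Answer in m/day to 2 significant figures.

27 m/day

∂h/∂x = (455.70 − 449.35) / (494796 − 495226) = -0.01477
∂h/∂y = (455.10 − 449.35) / (5438928 − 5438423) = +0.01139
|∇h| = √(-0.01477² + 0.01139²) = 0.01865
Seepage velocity v = K·i/n = 440.0 × 0.01865 / 0.3 = 27.35 m/day.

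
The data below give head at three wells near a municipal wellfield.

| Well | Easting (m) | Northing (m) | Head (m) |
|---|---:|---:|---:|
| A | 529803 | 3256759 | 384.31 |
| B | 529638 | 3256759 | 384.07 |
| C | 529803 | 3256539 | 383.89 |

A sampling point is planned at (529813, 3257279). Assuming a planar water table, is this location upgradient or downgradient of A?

∂h/∂x = (384.07 − 384.31) / (529638 − 529803) = +0.001455
∂h/∂y = (383.89 − 384.31) / (3256539 − 3256759) = +0.001909
Head at (529813, 3257279) = 384.31 + (+0.001455)·(10) + (+0.001909)·(520) = 385.32 m.
That is higher than the 384.31 m at A, so the point is upgradient.

upgradient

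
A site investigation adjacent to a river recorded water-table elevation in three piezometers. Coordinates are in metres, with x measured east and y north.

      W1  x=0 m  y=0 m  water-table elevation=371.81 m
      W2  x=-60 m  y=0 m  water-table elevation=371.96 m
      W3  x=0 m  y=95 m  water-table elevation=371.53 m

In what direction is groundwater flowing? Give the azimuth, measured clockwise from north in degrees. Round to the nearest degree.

040°

∂h/∂x = (371.96 − 371.81) / (-60 − 0) = -0.002500
∂h/∂y = (371.53 − 371.81) / (95 − 0) = -0.002947
Flow direction (−∇h) has components (+0.002500 E, +0.002947 N).
Azimuth = atan2(E, N) = atan2(+0.002500, +0.002947) = 40.3° ≈ 040°.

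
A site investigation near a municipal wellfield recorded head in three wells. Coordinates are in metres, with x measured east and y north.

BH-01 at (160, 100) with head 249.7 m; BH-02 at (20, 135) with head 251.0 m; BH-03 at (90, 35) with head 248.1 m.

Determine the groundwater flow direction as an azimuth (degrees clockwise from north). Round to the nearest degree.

Three-point gradient (reference BH-01): Δ to BH-02 = (-140, 35, +1.3), Δ to BH-03 = (-70, -65, -1.6).
∂h/∂x = -0.002468, ∂h/∂y = +0.02727 (det = 11550).
Flow direction (−∇h) has components (+0.002468 E, -0.02727 N).
Azimuth = atan2(E, N) = atan2(+0.002468, -0.02727) = 174.8° ≈ 175°.

175°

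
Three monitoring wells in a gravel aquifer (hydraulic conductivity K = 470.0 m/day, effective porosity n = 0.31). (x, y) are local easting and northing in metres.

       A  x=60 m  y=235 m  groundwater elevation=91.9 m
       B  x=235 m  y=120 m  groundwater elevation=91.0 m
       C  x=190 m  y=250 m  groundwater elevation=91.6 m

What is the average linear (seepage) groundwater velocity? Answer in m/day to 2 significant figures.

6.9 m/day

With h = a·x + b·y + c and A as origin, the differences give:
  175·a + (-115)·b = -0.9
  130·a + 15·b = -0.3
Eliminate b (×15 and ×(-115), subtract): 17575·a = -48.00 → a = ∂h/∂x = -0.002731
Back-substitute: b = ∂h/∂y = +0.003670.
|∇h| = √(-0.002731² + 0.003670²) = 0.004575
Seepage velocity v = K·i/n = 470.0 × 0.004575 / 0.31 = 6.936 m/day.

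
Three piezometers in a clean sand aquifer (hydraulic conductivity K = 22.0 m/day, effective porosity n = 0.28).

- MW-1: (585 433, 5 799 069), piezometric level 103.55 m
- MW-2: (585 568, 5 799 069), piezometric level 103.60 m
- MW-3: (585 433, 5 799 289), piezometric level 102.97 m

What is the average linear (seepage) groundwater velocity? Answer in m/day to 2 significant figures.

0.21 m/day

∂h/∂x = (103.60 − 103.55) / (585568 − 585433) = +0.0003704
∂h/∂y = (102.97 − 103.55) / (5799289 − 5799069) = -0.002636
|∇h| = √(0.0003704² + -0.002636²) = 0.002662
Seepage velocity v = K·i/n = 22.0 × 0.002662 / 0.28 = 0.2092 m/day.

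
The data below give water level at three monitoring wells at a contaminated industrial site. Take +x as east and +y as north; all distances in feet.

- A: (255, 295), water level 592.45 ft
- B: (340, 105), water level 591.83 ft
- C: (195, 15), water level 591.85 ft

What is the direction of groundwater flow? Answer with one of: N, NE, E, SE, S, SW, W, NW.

Differences from A: to B (Δx, Δy, Δh) = (85, -190, -0.62); to C = (-60, -280, -0.60).
Determinant of the coordinate differences = 85·(-280) − (-60)·(-190) = -35200.
∂h/∂x = [(-0.62)·(-280) − (-0.60)·(-190)] / -35200 = -0.001693
∂h/∂y = [85·(-0.60) − (-60)·(-0.62)] / -35200 = +0.002506
Flow = −∇h = (+0.001693 east, -0.002506 north), which points southeast.

SE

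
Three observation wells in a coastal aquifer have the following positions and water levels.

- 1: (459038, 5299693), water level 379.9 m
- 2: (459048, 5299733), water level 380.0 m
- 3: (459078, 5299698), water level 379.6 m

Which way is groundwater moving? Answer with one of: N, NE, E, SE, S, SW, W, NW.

SE

Taking 1 as reference: 2−1 = (10, 40, +0.1); 3−1 = (40, 5, -0.3).
Solve a·Δx + b·Δy = Δh: det = 10·5 − 40·40 = -1550.
∂h/∂x = [(+0.1)·5 − (-0.3)·40] / -1550 = -0.008065
∂h/∂y = [10·(-0.3) − 40·(+0.1)] / -1550 = +0.004516
Flow = −∇h = (+0.008065 east, -0.004516 north), which points southeast.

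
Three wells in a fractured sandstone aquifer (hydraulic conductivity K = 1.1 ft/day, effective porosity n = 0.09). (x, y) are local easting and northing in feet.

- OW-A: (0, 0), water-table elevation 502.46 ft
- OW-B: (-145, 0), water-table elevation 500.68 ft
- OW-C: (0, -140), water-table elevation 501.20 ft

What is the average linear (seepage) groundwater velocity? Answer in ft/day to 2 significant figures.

∂h/∂x = (500.68 − 502.46) / (-145 − 0) = +0.01228
∂h/∂y = (501.20 − 502.46) / (-140 − 0) = +0.009000
|∇h| = √(0.01228² + 0.009000²) = 0.01522
Seepage velocity v = K·i/n = 1.1 × 0.01522 / 0.09 = 0.186 ft/day.

0.19 ft/day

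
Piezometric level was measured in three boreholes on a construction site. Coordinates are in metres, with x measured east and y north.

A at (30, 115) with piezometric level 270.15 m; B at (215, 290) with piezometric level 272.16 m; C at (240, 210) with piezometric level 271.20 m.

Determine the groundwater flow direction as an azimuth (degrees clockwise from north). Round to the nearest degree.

Taking A as reference: B−A = (185, 175, +2.01); C−A = (210, 95, +1.05).
Determinant of the coordinate differences = 185·95 − 210·175 = -19175.
∂h/∂x = [(+2.01)·95 − (+1.05)·175] / -19175 = -0.0003755
∂h/∂y = [185·(+1.05) − 210·(+2.01)] / -19175 = +0.01188
Flow direction (−∇h) has components (+0.0003755 E, -0.01188 N).
Azimuth = atan2(E, N) = atan2(+0.0003755, -0.01188) = 178.2° ≈ 178°.

178°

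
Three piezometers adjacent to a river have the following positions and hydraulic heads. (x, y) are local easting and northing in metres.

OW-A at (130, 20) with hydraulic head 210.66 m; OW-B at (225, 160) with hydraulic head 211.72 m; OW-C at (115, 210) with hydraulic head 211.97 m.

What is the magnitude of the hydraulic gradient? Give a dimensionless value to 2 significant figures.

0.0070

Three-point gradient (reference OW-A): Δ to OW-B = (95, 140, +1.06), Δ to OW-C = (-15, 190, +1.31).
∂h/∂x = +0.0008933, ∂h/∂y = +0.006965 (det = 20150).
|∇h| = √(0.0008933² + 0.006965²) = 0.007022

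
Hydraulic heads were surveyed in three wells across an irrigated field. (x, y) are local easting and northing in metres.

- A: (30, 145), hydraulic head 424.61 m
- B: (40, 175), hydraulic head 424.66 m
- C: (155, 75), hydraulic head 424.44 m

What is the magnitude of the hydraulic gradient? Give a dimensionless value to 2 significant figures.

Differences from A: to B (Δx, Δy, Δh) = (10, 30, +0.05); to C = (125, -70, -0.17).
Solve a·Δx + b·Δy = Δh: det = 10·(-70) − 125·30 = -4450.
∂h/∂x = [(+0.05)·(-70) − (-0.17)·30] / -4450 = -0.0003596
∂h/∂y = [10·(-0.17) − 125·(+0.05)] / -4450 = +0.001787
|∇h| = √(-0.0003596² + 0.001787²) = 0.001823

0.0018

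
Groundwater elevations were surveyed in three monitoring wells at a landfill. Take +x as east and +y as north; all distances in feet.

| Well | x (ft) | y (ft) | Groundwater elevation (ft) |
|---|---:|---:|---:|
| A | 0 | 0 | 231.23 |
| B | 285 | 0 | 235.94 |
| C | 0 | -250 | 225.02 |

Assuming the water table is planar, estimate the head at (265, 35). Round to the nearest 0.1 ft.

∂h/∂x = (235.94 − 231.23) / (285 − 0) = +0.01653
∂h/∂y = (225.02 − 231.23) / (-250 − 0) = +0.02484
h(265, 35) = 231.23 + (+0.01653)·(265) + (+0.02484)·(35) = 231.23 +4.379 +0.869 = 236.479 ft.

236.5 ft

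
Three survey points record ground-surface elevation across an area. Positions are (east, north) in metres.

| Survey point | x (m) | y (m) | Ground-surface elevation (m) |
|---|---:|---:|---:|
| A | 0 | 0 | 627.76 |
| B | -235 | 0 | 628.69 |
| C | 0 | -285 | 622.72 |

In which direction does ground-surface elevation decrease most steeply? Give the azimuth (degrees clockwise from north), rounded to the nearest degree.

167°

∂z/∂x = (628.69 − 627.76) / (-235 − 0) = -0.003957
∂z/∂y = (622.72 − 627.76) / (-285 − 0) = +0.01768
Steepest decrease is along −∇f: components (+0.003957 E, -0.01768 N).
Azimuth = atan2(+0.003957, -0.01768) = 167.4° ≈ 167°.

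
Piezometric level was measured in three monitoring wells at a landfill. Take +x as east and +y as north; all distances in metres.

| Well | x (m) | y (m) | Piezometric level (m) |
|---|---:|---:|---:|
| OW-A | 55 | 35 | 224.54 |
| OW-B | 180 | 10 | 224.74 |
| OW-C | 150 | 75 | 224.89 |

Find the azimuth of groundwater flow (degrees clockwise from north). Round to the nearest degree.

With h = a·x + b·y + c and OW-A as origin, the differences give:
  125·a + (-25)·b = +0.20
  95·a + 40·b = +0.35
Eliminate b (×40 and ×(-25), subtract): 7375·a = 16.750 → a = ∂h/∂x = +0.002271
Back-substitute: b = ∂h/∂y = +0.003356.
Flow direction (−∇h) has components (-0.002271 E, -0.003356 N).
Azimuth = atan2(E, N) = atan2(-0.002271, -0.003356) = 214.1° ≈ 214°.

214°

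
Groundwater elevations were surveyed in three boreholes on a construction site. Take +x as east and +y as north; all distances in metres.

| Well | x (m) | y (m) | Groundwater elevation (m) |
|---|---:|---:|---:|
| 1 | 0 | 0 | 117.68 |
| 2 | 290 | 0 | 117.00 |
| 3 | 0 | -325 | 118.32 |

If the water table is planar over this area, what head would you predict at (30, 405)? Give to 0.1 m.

116.8 m

∂h/∂x = (117.00 − 117.68) / (290 − 0) = -0.002345
∂h/∂y = (118.32 − 117.68) / (-325 − 0) = -0.001969
h(30, 405) = 117.68 + (-0.002345)·(30) + (-0.001969)·(405) = 117.68 -0.070 -0.798 = 116.812 m.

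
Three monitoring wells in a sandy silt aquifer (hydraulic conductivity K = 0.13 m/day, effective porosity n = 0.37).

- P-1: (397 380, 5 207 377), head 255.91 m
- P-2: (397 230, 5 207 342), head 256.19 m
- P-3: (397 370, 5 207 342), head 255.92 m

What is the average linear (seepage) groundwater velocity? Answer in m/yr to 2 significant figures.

0.25 m/yr

With h = a·x + b·y + c and P-1 as origin, the differences give:
  (-150)·a + (-35)·b = +0.28
  (-10)·a + (-35)·b = +0.01
Eliminate b (×(-35) and ×(-35), subtract): 4900·a = -9.450 → a = ∂h/∂x = -0.001929
Back-substitute: b = ∂h/∂y = +0.0002653.
|∇h| = √(-0.001929² + 0.0002653²) = 0.001947
Seepage velocity v = K·i/n = 0.13 × 0.001947 / 0.37 = 0.0006841 m/day = 0.2499 m/yr.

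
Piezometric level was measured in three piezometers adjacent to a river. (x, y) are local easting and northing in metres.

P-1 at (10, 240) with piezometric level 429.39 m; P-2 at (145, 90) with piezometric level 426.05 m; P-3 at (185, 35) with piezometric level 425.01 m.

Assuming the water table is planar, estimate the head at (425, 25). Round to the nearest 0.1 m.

420.3 m

With h = a·x + b·y + c and P-1 as origin, the differences give:
  135·a + (-150)·b = -3.34
  175·a + (-205)·b = -4.38
Eliminate b (×(-205) and ×(-150), subtract): -1425·a = 27.700 → a = ∂h/∂x = -0.01944
Back-substitute: b = ∂h/∂y = +0.004772.
h(425, 25) = 429.39 + (-0.01944)·(415) + (+0.004772)·(-215) = 429.39 -8.067 -1.026 = 420.297 m.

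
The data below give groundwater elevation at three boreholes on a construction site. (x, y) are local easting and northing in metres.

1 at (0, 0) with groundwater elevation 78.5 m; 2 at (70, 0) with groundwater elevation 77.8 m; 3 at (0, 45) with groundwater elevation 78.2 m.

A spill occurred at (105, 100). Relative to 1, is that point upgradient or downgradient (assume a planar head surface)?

∂h/∂x = (77.8 − 78.5) / (70 − 0) = -0.01000
∂h/∂y = (78.2 − 78.5) / (45 − 0) = -0.006667
Head at (105, 100) = 78.5 + (-0.01000)·(105) + (-0.006667)·(100) = 76.78 m.
That is lower than the 78.5 m at 1, so the point is downgradient.

downgradient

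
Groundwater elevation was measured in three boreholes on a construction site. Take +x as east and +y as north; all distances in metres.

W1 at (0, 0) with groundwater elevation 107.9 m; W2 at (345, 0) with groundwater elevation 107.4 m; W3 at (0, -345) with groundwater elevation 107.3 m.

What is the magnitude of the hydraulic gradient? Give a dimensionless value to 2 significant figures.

∂h/∂x = (107.4 − 107.9) / (345 − 0) = -0.001449
∂h/∂y = (107.3 − 107.9) / (-345 − 0) = +0.001739
|∇h| = √(-0.001449² + 0.001739²) = 0.002264

0.0023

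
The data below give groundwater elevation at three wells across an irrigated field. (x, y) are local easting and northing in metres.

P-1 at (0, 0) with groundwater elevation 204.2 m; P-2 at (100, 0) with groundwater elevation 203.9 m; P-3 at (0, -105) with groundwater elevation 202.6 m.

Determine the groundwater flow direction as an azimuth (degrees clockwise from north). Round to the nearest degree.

169°

∂h/∂x = (203.9 − 204.2) / (100 − 0) = -0.003000
∂h/∂y = (202.6 − 204.2) / (-105 − 0) = +0.01524
Flow direction (−∇h) has components (+0.003000 E, -0.01524 N).
Azimuth = atan2(E, N) = atan2(+0.003000, -0.01524) = 168.9° ≈ 169°.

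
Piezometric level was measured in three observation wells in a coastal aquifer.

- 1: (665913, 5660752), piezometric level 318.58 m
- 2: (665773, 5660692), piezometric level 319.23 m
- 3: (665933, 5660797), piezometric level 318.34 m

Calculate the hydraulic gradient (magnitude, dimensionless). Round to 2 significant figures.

Taking 1 as reference: 2−1 = (-140, -60, +0.65); 3−1 = (20, 45, -0.24).
Solve a·Δx + b·Δy = Δh: det = (-140)·45 − 20·(-60) = -5100.
∂h/∂x = [(+0.65)·45 − (-0.24)·(-60)] / -5100 = -0.002912
∂h/∂y = [(-140)·(-0.24) − 20·(+0.65)] / -5100 = -0.004039
|∇h| = √(-0.002912² + -0.004039²) = 0.004979

0.0050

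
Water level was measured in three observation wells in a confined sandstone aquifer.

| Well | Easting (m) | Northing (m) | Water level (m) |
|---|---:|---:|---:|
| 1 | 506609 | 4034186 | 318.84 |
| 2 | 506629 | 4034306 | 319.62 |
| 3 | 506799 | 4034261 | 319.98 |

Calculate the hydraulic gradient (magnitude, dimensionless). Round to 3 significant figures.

0.00694

With h = a·x + b·y + c and 1 as origin, the differences give:
  20·a + 120·b = +0.78
  190·a + 75·b = +1.14
Eliminate b (×75 and ×120, subtract): -21300·a = -78.300 → a = ∂h/∂x = +0.003676
Back-substitute: b = ∂h/∂y = +0.005887.
|∇h| = √(0.003676² + 0.005887²) = 0.00694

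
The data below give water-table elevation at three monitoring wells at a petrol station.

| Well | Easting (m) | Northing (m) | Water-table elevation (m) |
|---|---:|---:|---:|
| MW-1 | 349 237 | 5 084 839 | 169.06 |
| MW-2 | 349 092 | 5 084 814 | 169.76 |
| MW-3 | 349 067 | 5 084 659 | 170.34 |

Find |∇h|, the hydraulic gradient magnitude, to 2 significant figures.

With h = a·x + b·y + c and MW-1 as origin, the differences give:
  (-145)·a + (-25)·b = +0.70
  (-170)·a + (-180)·b = +1.28
Eliminate b (×(-180) and ×(-25), subtract): 21850·a = -94.000 → a = ∂h/∂x = -0.004302
Back-substitute: b = ∂h/∂y = -0.003048.
|∇h| = √(-0.004302² + -0.003048²) = 0.005272

0.0053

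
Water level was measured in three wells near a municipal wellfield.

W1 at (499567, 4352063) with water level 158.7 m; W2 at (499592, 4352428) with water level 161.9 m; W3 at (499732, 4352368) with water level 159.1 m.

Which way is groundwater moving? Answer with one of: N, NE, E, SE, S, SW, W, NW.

SE

Three-point gradient (reference W1): Δ to W2 = (25, 365, +3.2), Δ to W3 = (165, 305, +0.4).
∂h/∂x = -0.01578, ∂h/∂y = +0.009848 (det = -52600).
Flow = −∇h = (+0.01578 east, -0.009848 north), which points southeast.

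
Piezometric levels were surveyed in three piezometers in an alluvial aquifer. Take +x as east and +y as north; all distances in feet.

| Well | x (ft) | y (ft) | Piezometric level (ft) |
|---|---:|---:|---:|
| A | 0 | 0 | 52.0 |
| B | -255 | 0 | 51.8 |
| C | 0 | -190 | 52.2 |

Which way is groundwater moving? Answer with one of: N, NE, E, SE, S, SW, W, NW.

∂h/∂x = (51.8 − 52.0) / (-255 − 0) = +0.0007843
∂h/∂y = (52.2 − 52.0) / (-190 − 0) = -0.001053
Flow = −∇h = (-0.0007843 east, +0.001053 north), which points northwest.

NW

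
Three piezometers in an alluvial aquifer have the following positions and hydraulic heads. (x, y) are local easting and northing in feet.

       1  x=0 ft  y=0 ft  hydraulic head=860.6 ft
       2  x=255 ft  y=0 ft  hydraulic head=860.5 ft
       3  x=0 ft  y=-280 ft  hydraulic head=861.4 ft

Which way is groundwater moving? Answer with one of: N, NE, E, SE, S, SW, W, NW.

N

∂h/∂x = (860.5 − 860.6) / (255 − 0) = -0.0003922
∂h/∂y = (861.4 − 860.6) / (-280 − 0) = -0.002857
Flow = −∇h = (+0.0003922 east, +0.002857 north), which points north.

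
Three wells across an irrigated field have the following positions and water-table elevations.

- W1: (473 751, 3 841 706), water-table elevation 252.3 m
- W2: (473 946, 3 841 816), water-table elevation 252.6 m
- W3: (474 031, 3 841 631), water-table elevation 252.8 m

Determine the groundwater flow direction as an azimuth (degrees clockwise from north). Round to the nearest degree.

280°

Differences from W1: to W2 (Δx, Δy, Δh) = (195, 110, +0.3); to W3 = (280, -75, +0.5).
Solve a·Δx + b·Δy = Δh: det = 195·(-75) − 280·110 = -45425.
∂h/∂x = [(+0.3)·(-75) − (+0.5)·110] / -45425 = +0.001706
∂h/∂y = [195·(+0.5) − 280·(+0.3)] / -45425 = -0.0002972
Flow direction (−∇h) has components (-0.001706 E, +0.0002972 N).
Azimuth = atan2(E, N) = atan2(-0.001706, +0.0002972) = 279.9° ≈ 280°.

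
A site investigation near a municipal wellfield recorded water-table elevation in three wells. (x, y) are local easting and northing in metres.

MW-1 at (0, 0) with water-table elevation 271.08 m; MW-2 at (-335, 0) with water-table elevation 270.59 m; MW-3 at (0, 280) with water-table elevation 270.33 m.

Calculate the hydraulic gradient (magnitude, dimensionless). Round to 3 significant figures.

0.00305

∂h/∂x = (270.59 − 271.08) / (-335 − 0) = +0.001463
∂h/∂y = (270.33 − 271.08) / (280 − 0) = -0.002679
|∇h| = √(0.001463² + -0.002679²) = 0.003052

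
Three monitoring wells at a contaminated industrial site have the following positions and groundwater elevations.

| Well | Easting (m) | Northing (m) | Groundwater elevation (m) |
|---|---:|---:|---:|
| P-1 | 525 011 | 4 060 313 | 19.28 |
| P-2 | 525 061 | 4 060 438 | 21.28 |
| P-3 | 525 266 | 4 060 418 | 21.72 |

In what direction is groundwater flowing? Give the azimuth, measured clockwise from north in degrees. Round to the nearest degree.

Taking P-1 as reference: P-2−P-1 = (50, 125, +2.00); P-3−P-1 = (255, 105, +2.44).
Determinant of the coordinate differences = 50·105 − 255·125 = -26625.
∂h/∂x = [(+2.00)·105 − (+2.44)·125] / -26625 = +0.003568
∂h/∂y = [50·(+2.44) − 255·(+2.00)] / -26625 = +0.01457
Flow direction (−∇h) has components (-0.003568 E, -0.01457 N).
Azimuth = atan2(E, N) = atan2(-0.003568, -0.01457) = 193.8° ≈ 194°.

194°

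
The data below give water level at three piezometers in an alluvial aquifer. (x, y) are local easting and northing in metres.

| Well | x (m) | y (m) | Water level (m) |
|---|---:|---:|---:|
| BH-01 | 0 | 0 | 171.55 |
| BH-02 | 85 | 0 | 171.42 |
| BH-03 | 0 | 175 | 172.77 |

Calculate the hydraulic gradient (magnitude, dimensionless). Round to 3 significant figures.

∂h/∂x = (171.42 − 171.55) / (85 − 0) = -0.001529
∂h/∂y = (172.77 − 171.55) / (175 − 0) = +0.006971
|∇h| = √(-0.001529² + 0.006971²) = 0.007137

0.00714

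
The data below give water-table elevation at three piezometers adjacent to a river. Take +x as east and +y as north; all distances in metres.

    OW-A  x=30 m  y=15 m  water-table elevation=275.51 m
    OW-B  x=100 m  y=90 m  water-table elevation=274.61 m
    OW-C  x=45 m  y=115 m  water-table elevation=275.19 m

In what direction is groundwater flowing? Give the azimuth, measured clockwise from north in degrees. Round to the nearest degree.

With h = a·x + b·y + c and OW-A as origin, the differences give:
  70·a + 75·b = -0.90
  15·a + 100·b = -0.32
Eliminate b (×100 and ×75, subtract): 5875·a = -66.000 → a = ∂h/∂x = -0.01123
Back-substitute: b = ∂h/∂y = -0.001515.
Flow direction (−∇h) has components (+0.01123 E, +0.001515 N).
Azimuth = atan2(E, N) = atan2(+0.01123, +0.001515) = 82.3° ≈ 082°.

082°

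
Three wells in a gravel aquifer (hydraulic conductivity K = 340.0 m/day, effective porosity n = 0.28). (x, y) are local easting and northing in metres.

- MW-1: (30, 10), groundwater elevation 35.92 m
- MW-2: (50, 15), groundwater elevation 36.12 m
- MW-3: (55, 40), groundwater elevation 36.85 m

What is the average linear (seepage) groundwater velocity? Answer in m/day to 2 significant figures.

35 m/day

Three-point gradient (reference MW-1): Δ to MW-2 = (20, 5, +0.20), Δ to MW-3 = (25, 30, +0.93).
∂h/∂x = +0.002842, ∂h/∂y = +0.02863 (det = 475).
|∇h| = √(0.002842² + 0.02863²) = 0.02877
Seepage velocity v = K·i/n = 340.0 × 0.02877 / 0.28 = 34.93 m/day.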